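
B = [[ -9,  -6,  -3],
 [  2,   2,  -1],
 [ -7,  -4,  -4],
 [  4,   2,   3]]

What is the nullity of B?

Row reduce to echelon form.
R2 ← R2 + (2/9)·R1: [0, 2/3, -5/3]
R3 ← R3 − (7/9)·R1: [0, 2/3, -5/3]
R4 ← R4 + (4/9)·R1: [0, -2/3, 5/3]
R3 ← R3 − R2: [0, 0, 0]
R4 ← R4 + R2: [0, 0, 0]
2 nonzero rows, so rank(B) = 2.
B has 3 columns; by rank–nullity, nullity = 3 − 2 = 1.

1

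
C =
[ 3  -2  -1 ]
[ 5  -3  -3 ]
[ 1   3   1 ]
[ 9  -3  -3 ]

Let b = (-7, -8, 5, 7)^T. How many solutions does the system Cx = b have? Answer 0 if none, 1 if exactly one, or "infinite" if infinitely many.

Row reduce the augmented matrix [C | b].
R2 ← R2 − (5/3)·R1: [0, 1/3, -4/3, 11/3]
R3 ← R3 − (1/3)·R1: [0, 11/3, 4/3, 22/3]
R4 ← R4 − (3)·R1: [0, 3, 0, 28]
R3 ← R3 − (11)·R2: [0, 0, 16, -33]
R4 ← R4 − (9)·R2: [0, 0, 12, -5]
R4 ← R4 − (3/4)·R3: [0, 0, 0, 79/4]
The echelon form has 4 nonzero rows; the last pivot sits in the augmented column, so rank(C) = 3 but rank([C|b]) = 4.
Since the ranks differ, the system is inconsistent.
It has no solutions.

0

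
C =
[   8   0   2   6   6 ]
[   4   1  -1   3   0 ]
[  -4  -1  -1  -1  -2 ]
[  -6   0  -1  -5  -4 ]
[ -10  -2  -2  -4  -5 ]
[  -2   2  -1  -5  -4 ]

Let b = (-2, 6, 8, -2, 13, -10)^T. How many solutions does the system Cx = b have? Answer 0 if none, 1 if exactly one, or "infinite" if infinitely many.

Row reduce the augmented matrix [C | b].
R2 ← R2 − (1/2)·R1: [0, 1, -2, 0, -3, 7]
R3 ← R3 + (1/2)·R1: [0, -1, 0, 2, 1, 7]
R4 ← R4 + (3/4)·R1: [0, 0, 1/2, -1/2, 1/2, -7/2]
R5 ← R5 + (5/4)·R1: [0, -2, 1/2, 7/2, 5/2, 21/2]
R6 ← R6 + (1/4)·R1: [0, 2, -1/2, -7/2, -5/2, -21/2]
R3 ← R3 + R2: [0, 0, -2, 2, -2, 14]
R5 ← R5 + (2)·R2: [0, 0, -7/2, 7/2, -7/2, 49/2]
R6 ← R6 − (2)·R2: [0, 0, 7/2, -7/2, 7/2, -49/2]
R4 ← R4 + (1/4)·R3: [0, 0, 0, 0, 0, 0]
R5 ← R5 − (7/4)·R3: [0, 0, 0, 0, 0, 0]
R6 ← R6 + (7/4)·R3: [0, 0, 0, 0, 0, 0]
The echelon form has 3 nonzero rows, and every pivot lies in the first 5 columns, so rank(C) = rank([C|b]) = 3.
The system is consistent.
rank = 3 < 5 unknowns, so there are infinitely many solutions.

infinite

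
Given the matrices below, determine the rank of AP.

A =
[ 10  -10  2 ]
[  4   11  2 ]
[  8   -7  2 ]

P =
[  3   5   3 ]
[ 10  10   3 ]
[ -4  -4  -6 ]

3

First compute AP:
[[-78, -58, -12],
 [114, 122,  33],
 [-54, -38,  -9]]
Now row reduce the product.
R2 ← R2 + (19/13)·R1: [0, 484/13, 201/13]
R3 ← R3 − (9/13)·R1: [0, 28/13, -9/13]
R3 ← R3 − (7/121)·R2: [0, 0, -192/121]
3 nonzero rows, so rank(AP) = 3.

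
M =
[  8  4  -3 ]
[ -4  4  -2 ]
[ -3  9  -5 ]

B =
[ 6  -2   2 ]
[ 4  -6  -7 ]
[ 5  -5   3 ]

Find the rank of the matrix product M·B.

2

First compute MB:
[[ 49, -25, -21],
 [-18,  -6, -42],
 [ -7, -23, -84]]
Now row reduce the product.
R2 ← R2 + (18/49)·R1: [0, -744/49, -348/7]
R3 ← R3 + (1/7)·R1: [0, -186/7, -87]
R3 ← R3 − (7/4)·R2: [0, 0, 0]
2 nonzero rows, so rank(MB) = 2.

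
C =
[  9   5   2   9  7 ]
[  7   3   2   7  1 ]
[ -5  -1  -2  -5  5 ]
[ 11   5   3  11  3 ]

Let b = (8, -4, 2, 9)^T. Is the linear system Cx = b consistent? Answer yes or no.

Row reduce the augmented matrix [C | b].
R2 ← R2 − (7/9)·R1: [0, -8/9, 4/9, 0, -40/9, -92/9]
R3 ← R3 + (5/9)·R1: [0, 16/9, -8/9, 0, 80/9, 58/9]
R4 ← R4 − (11/9)·R1: [0, -10/9, 5/9, 0, -50/9, -7/9]
R3 ← R3 + (2)·R2: [0, 0, 0, 0, 0, -14]
R4 ← R4 − (5/4)·R2: [0, 0, 0, 0, 0, 12]
R4 ← R4 + (6/7)·R3: [0, 0, 0, 0, 0, 0]
The echelon form has 3 nonzero rows; the last pivot sits in the augmented column, so rank(C) = 2 but rank([C|b]) = 3.
Since the ranks differ, the system is inconsistent.

no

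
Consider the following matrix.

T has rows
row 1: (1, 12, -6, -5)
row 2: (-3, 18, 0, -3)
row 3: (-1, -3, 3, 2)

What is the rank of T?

Row reduce to echelon form.
R2 ← R2 + (3)·R1: [0, 54, -18, -18]
R3 ← R3 + R1: [0, 9, -3, -3]
R3 ← R3 − (1/6)·R2: [0, 0, 0, 0]
Echelon form has 2 nonzero rows, so rank(T) = 2.

2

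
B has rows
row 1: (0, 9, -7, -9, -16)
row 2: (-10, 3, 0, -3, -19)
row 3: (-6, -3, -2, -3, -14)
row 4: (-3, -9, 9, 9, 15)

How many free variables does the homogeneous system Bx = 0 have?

Row reduce to echelon form.
Swap R1 ↔ R2
R3 ← R3 − (3/5)·R1: [0, -24/5, -2, -6/5, -13/5]
R4 ← R4 − (3/10)·R1: [0, -99/10, 9, 99/10, 207/10]
R3 ← R3 + (8/15)·R2: [0, 0, -86/15, -6, -167/15]
R4 ← R4 + (11/10)·R2: [0, 0, 13/10, 0, 31/10]
R4 ← R4 + (39/172)·R3: [0, 0, 0, -117/86, 99/172]
4 nonzero rows, so rank(B) = 4.
B has 5 columns; by rank–nullity, nullity = 5 − 4 = 1.

1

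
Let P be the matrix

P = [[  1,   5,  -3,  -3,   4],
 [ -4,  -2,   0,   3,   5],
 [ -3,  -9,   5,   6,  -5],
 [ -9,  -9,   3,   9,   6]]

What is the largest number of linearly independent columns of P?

Row reduce to echelon form.
R2 ← R2 + (4)·R1: [0, 18, -12, -9, 21]
R3 ← R3 + (3)·R1: [0, 6, -4, -3, 7]
R4 ← R4 + (9)·R1: [0, 36, -24, -18, 42]
R3 ← R3 − (1/3)·R2: [0, 0, 0, 0, 0]
R4 ← R4 − (2)·R2: [0, 0, 0, 0, 0]
Echelon form has 2 nonzero rows, so rank(P) = 2.
The rank gives the maximum number of linearly independent columns: 2.

2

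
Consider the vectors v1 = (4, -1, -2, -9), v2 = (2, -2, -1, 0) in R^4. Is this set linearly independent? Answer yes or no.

yes

Form the matrix with these vectors as rows and row reduce.
R2 ← R2 − (1/2)·R1: [0, -3/2, 0, 9/2]
2 nonzero rows, so the 2 vectors span a space of dimension 2.
Since 2 = 2, the vectors are linearly independent.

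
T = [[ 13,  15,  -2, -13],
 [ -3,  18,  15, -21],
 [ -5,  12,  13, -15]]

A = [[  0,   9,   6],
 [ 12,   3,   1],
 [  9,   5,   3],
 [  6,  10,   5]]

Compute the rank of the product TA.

First compute TA:
[[ 84,  22,  22],
 [225, -108, -60],
 [171, -94, -54]]
Now row reduce the product.
R2 ← R2 − (75/28)·R1: [0, -2337/14, -1665/14]
R3 ← R3 − (57/28)·R1: [0, -1943/14, -1383/14]
R3 ← R3 − (1943/2337)·R2: [0, 0, 72/779]
3 nonzero rows, so rank(TA) = 3.

3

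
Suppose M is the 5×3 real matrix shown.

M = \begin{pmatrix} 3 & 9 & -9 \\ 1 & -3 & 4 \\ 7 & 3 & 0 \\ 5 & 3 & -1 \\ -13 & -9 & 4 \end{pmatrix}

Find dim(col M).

2

Row reduce to echelon form.
R2 ← R2 − (1/3)·R1: [0, -6, 7]
R3 ← R3 − (7/3)·R1: [0, -18, 21]
R4 ← R4 − (5/3)·R1: [0, -12, 14]
R5 ← R5 + (13/3)·R1: [0, 30, -35]
R3 ← R3 − (3)·R2: [0, 0, 0]
R4 ← R4 − (2)·R2: [0, 0, 0]
R5 ← R5 + (5)·R2: [0, 0, 0]
Echelon form has 2 nonzero rows, so rank(M) = 2.
The column space has dimension equal to the rank: 2.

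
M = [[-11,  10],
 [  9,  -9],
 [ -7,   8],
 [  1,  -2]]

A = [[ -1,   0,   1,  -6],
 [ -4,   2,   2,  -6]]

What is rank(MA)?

First compute MA:
[[-29,  20,   9,   6],
 [ 27, -18,  -9,   0],
 [-25,  16,   9,  -6],
 [  7,  -4,  -3,   6]]
Now row reduce the product.
R2 ← R2 + (27/29)·R1: [0, 18/29, -18/29, 162/29]
R3 ← R3 − (25/29)·R1: [0, -36/29, 36/29, -324/29]
R4 ← R4 + (7/29)·R1: [0, 24/29, -24/29, 216/29]
R3 ← R3 + (2)·R2: [0, 0, 0, 0]
R4 ← R4 − (4/3)·R2: [0, 0, 0, 0]
2 nonzero rows, so rank(MA) = 2.

2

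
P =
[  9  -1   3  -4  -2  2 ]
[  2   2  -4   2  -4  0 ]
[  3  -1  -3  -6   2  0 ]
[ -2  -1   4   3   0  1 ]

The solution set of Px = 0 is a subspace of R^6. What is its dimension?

2

Row reduce to echelon form.
R2 ← R2 − (2/9)·R1: [0, 20/9, -14/3, 26/9, -32/9, -4/9]
R3 ← R3 − (1/3)·R1: [0, -2/3, -4, -14/3, 8/3, -2/3]
R4 ← R4 + (2/9)·R1: [0, -11/9, 14/3, 19/9, -4/9, 13/9]
R3 ← R3 + (3/10)·R2: [0, 0, -27/5, -19/5, 8/5, -4/5]
R4 ← R4 + (11/20)·R2: [0, 0, 21/10, 37/10, -12/5, 6/5]
R4 ← R4 + (7/18)·R3: [0, 0, 0, 20/9, -16/9, 8/9]
4 nonzero rows, so rank(P) = 4.
P has 6 columns; by rank–nullity, nullity = 6 − 4 = 2.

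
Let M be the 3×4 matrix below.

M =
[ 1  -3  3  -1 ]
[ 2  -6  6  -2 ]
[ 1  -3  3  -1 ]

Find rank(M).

Row reduce to echelon form.
R2 ← R2 − (2)·R1: [0, 0, 0, 0]
R3 ← R3 − R1: [0, 0, 0, 0]
Echelon form has 1 nonzero row, so rank(M) = 1.

1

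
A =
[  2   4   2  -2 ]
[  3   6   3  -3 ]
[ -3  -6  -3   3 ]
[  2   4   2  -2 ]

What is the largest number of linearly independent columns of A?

1

Row reduce to echelon form.
R2 ← R2 − (3/2)·R1: [0, 0, 0, 0]
R3 ← R3 + (3/2)·R1: [0, 0, 0, 0]
R4 ← R4 − R1: [0, 0, 0, 0]
Echelon form has 1 nonzero row, so rank(A) = 1.
The rank gives the maximum number of linearly independent columns: 1.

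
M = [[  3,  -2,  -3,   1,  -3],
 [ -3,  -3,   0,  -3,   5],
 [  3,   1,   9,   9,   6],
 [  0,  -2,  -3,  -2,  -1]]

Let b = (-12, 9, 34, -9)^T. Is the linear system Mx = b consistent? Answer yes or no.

yes

Row reduce the augmented matrix [M | b].
R2 ← R2 + R1: [0, -5, -3, -2, 2, -3]
R3 ← R3 − R1: [0, 3, 12, 8, 9, 46]
R3 ← R3 + (3/5)·R2: [0, 0, 51/5, 34/5, 51/5, 221/5]
R4 ← R4 − (2/5)·R2: [0, 0, -9/5, -6/5, -9/5, -39/5]
R4 ← R4 + (3/17)·R3: [0, 0, 0, 0, 0, 0]
The echelon form has 3 nonzero rows, and every pivot lies in the first 5 columns, so rank(M) = rank([M|b]) = 3.
The system is consistent.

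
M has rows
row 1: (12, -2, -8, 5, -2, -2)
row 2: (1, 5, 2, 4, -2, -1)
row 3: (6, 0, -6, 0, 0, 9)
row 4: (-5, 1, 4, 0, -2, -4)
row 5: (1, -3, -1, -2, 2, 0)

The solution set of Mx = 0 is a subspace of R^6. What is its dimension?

Row reduce to echelon form.
R2 ← R2 − (1/12)·R1: [0, 31/6, 8/3, 43/12, -11/6, -5/6]
R3 ← R3 − (1/2)·R1: [0, 1, -2, -5/2, 1, 10]
R4 ← R4 + (5/12)·R1: [0, 1/6, 2/3, 25/12, -17/6, -29/6]
R5 ← R5 − (1/12)·R1: [0, -17/6, -1/3, -29/12, 13/6, 1/6]
R3 ← R3 − (6/31)·R2: [0, 0, -78/31, -99/31, 42/31, 315/31]
R4 ← R4 − (1/31)·R2: [0, 0, 18/31, 61/31, -86/31, -149/31]
R5 ← R5 + (17/31)·R2: [0, 0, 35/31, -14/31, 36/31, -9/31]
R4 ← R4 + (3/13)·R3: [0, 0, 0, 16/13, -32/13, -32/13]
R5 ← R5 + (35/78)·R3: [0, 0, 0, -49/26, 23/13, 111/26]
R5 ← R5 + (49/32)·R4: [0, 0, 0, 0, -2, 1/2]
5 nonzero rows, so rank(M) = 5.
M has 6 columns; by rank–nullity, nullity = 6 − 5 = 1.

1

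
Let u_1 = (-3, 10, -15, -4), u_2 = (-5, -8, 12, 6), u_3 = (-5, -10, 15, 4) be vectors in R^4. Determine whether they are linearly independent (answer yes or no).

yes

Form the matrix with these vectors as rows and row reduce.
R2 ← R2 − (5/3)·R1: [0, -74/3, 37, 38/3]
R3 ← R3 − (5/3)·R1: [0, -80/3, 40, 32/3]
R3 ← R3 − (40/37)·R2: [0, 0, 0, -112/37]
3 nonzero rows, so the 3 vectors span a space of dimension 3.
Since 3 = 3, the vectors are linearly independent.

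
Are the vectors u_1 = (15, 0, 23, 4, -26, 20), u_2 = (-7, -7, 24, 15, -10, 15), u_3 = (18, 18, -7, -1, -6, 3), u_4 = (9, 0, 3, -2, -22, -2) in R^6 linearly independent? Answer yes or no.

yes

Form the matrix with these vectors as rows and row reduce.
R2 ← R2 + (7/15)·R1: [0, -7, 521/15, 253/15, -332/15, 73/3]
R3 ← R3 − (6/5)·R1: [0, 18, -173/5, -29/5, 126/5, -21]
R4 ← R4 − (3/5)·R1: [0, 0, -54/5, -22/5, -32/5, -14]
R3 ← R3 + (18/7)·R2: [0, 0, 383/7, 263/7, -222/7, 291/7]
R4 ← R4 + (378/1915)·R3: [0, 0, 0, 5776/1915, -24244/1915, -11096/1915]
4 nonzero rows, so the 4 vectors span a space of dimension 4.
Since 4 = 4, the vectors are linearly independent.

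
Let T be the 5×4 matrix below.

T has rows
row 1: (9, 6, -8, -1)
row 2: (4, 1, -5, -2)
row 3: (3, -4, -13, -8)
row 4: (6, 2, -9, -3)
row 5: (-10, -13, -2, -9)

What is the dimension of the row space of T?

4

Row reduce to echelon form.
R2 ← R2 − (4/9)·R1: [0, -5/3, -13/9, -14/9]
R3 ← R3 − (1/3)·R1: [0, -6, -31/3, -23/3]
R4 ← R4 − (2/3)·R1: [0, -2, -11/3, -7/3]
R5 ← R5 + (10/9)·R1: [0, -19/3, -98/9, -91/9]
R3 ← R3 − (18/5)·R2: [0, 0, -77/15, -31/15]
R4 ← R4 − (6/5)·R2: [0, 0, -29/15, -7/15]
R5 ← R5 − (19/5)·R2: [0, 0, -27/5, -21/5]
R4 ← R4 − (29/77)·R3: [0, 0, 0, 24/77]
R5 ← R5 − (81/77)·R3: [0, 0, 0, -156/77]
R5 ← R5 + (13/2)·R4: [0, 0, 0, 0]
Echelon form has 4 nonzero rows, so rank(T) = 4.
The row space has dimension equal to the rank: 4.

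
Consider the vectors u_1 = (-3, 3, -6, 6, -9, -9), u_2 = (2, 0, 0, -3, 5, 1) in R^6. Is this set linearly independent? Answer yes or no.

Form the matrix with these vectors as rows and row reduce.
R2 ← R2 + (2/3)·R1: [0, 2, -4, 1, -1, -5]
2 nonzero rows, so the 2 vectors span a space of dimension 2.
Since 2 = 2, the vectors are linearly independent.

yes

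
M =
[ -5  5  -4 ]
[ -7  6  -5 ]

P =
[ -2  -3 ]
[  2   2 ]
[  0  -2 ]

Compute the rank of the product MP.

2

First compute MP:
[[ 20,  33],
 [ 26,  43]]
Now row reduce the product.
R2 ← R2 − (13/10)·R1: [0, 1/10]
2 nonzero rows, so rank(MP) = 2.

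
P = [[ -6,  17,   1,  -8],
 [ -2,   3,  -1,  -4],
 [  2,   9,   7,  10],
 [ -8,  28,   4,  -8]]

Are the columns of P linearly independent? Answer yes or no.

no

Row reduce P to echelon form.
R2 ← R2 − (1/3)·R1: [0, -8/3, -4/3, -4/3]
R3 ← R3 + (1/3)·R1: [0, 44/3, 22/3, 22/3]
R4 ← R4 − (4/3)·R1: [0, 16/3, 8/3, 8/3]
R3 ← R3 + (11/2)·R2: [0, 0, 0, 0]
R4 ← R4 + (2)·R2: [0, 0, 0, 0]
2 pivots among 4 columns.
Only 2 < 4 pivot columns, so the columns are linearly dependent.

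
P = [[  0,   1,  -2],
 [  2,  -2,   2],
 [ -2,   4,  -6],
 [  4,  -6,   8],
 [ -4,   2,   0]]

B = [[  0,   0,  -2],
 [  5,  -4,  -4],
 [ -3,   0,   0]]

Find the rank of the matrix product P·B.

First compute PB:
[[ 11,  -4,  -4],
 [-16,   8,   4],
 [ 38, -16, -12],
 [-54,  24,  16],
 [ 10,  -8,   0]]
Now row reduce the product.
R2 ← R2 + (16/11)·R1: [0, 24/11, -20/11]
R3 ← R3 − (38/11)·R1: [0, -24/11, 20/11]
R4 ← R4 + (54/11)·R1: [0, 48/11, -40/11]
R5 ← R5 − (10/11)·R1: [0, -48/11, 40/11]
R3 ← R3 + R2: [0, 0, 0]
R4 ← R4 − (2)·R2: [0, 0, 0]
R5 ← R5 + (2)·R2: [0, 0, 0]
2 nonzero rows, so rank(PB) = 2.

2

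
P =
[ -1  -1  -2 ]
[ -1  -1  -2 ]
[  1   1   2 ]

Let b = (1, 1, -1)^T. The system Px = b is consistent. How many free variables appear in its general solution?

2

Row reduce the augmented matrix [P | b].
R2 ← R2 − R1: [0, 0, 0, 0]
R3 ← R3 + R1: [0, 0, 0, 0]
The echelon form has 1 nonzero rows, and every pivot lies in the first 3 columns, so rank(P) = rank([P|b]) = 1.
The system is consistent.
Free variables = (unknowns) − (rank) = 3 − 1 = 2.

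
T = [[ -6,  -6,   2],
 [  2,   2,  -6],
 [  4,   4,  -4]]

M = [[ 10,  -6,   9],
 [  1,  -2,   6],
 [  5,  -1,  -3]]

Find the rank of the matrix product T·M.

2

First compute TM:
[[-56,  46, -96],
 [ -8, -10,  48],
 [ 24, -28,  72]]
Now row reduce the product.
R2 ← R2 − (1/7)·R1: [0, -116/7, 432/7]
R3 ← R3 + (3/7)·R1: [0, -58/7, 216/7]
R3 ← R3 − (1/2)·R2: [0, 0, 0]
2 nonzero rows, so rank(TM) = 2.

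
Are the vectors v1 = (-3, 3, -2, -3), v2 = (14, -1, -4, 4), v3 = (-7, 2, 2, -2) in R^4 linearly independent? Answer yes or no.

yes

Form the matrix with these vectors as rows and row reduce.
R2 ← R2 + (14/3)·R1: [0, 13, -40/3, -10]
R3 ← R3 − (7/3)·R1: [0, -5, 20/3, 5]
R3 ← R3 + (5/13)·R2: [0, 0, 20/13, 15/13]
3 nonzero rows, so the 3 vectors span a space of dimension 3.
Since 3 = 3, the vectors are linearly independent.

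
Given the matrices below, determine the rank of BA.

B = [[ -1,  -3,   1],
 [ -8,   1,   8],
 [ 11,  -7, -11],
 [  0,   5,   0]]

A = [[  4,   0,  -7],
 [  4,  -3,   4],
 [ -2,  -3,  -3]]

2

First compute BA:
[[-18,   6,  -8],
 [-44, -27,  36],
 [ 38,  54, -72],
 [ 20, -15,  20]]
Now row reduce the product.
R2 ← R2 − (22/9)·R1: [0, -125/3, 500/9]
R3 ← R3 + (19/9)·R1: [0, 200/3, -800/9]
R4 ← R4 + (10/9)·R1: [0, -25/3, 100/9]
R3 ← R3 + (8/5)·R2: [0, 0, 0]
R4 ← R4 − (1/5)·R2: [0, 0, 0]
2 nonzero rows, so rank(BA) = 2.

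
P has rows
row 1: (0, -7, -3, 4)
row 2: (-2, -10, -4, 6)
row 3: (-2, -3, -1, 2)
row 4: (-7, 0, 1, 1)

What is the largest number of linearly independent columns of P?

Row reduce to echelon form.
Swap R1 ↔ R2
R3 ← R3 − R1: [0, 7, 3, -4]
R4 ← R4 − (7/2)·R1: [0, 35, 15, -20]
R3 ← R3 + R2: [0, 0, 0, 0]
R4 ← R4 + (5)·R2: [0, 0, 0, 0]
Echelon form has 2 nonzero rows, so rank(P) = 2.
The rank gives the maximum number of linearly independent columns: 2.

2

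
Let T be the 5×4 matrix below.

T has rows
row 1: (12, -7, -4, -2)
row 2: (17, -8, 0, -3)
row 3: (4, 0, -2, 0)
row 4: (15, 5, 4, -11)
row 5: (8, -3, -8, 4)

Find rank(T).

Row reduce to echelon form.
R2 ← R2 − (17/12)·R1: [0, 23/12, 17/3, -1/6]
R3 ← R3 − (1/3)·R1: [0, 7/3, -2/3, 2/3]
R4 ← R4 − (5/4)·R1: [0, 55/4, 9, -17/2]
R5 ← R5 − (2/3)·R1: [0, 5/3, -16/3, 16/3]
R3 ← R3 − (28/23)·R2: [0, 0, -174/23, 20/23]
R4 ← R4 − (165/23)·R2: [0, 0, -728/23, -168/23]
R5 ← R5 − (20/23)·R2: [0, 0, -236/23, 126/23]
R4 ← R4 − (364/87)·R3: [0, 0, 0, -952/87]
R5 ← R5 − (118/87)·R3: [0, 0, 0, 374/87]
R5 ← R5 + (11/28)·R4: [0, 0, 0, 0]
Echelon form has 4 nonzero rows, so rank(T) = 4.

4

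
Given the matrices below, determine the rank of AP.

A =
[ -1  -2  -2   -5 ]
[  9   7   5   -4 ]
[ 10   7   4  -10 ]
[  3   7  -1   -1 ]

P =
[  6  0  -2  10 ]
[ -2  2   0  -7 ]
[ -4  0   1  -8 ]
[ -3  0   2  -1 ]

First compute AP:
[[ 21,  -4, -10,  25],
 [ 32,  14, -21,   5],
 [ 60,  14, -36,  29],
 [ 11,  14,  -9, -10]]
Now row reduce the product.
R2 ← R2 − (32/21)·R1: [0, 422/21, -121/21, -695/21]
R3 ← R3 − (20/7)·R1: [0, 178/7, -52/7, -297/7]
R4 ← R4 − (11/21)·R1: [0, 338/21, -79/21, -485/21]
R3 ← R3 − (267/211)·R2: [0, 0, -29/211, -116/211]
R4 ← R4 − (169/211)·R2: [0, 0, 180/211, 720/211]
R4 ← R4 + (180/29)·R3: [0, 0, 0, 0]
3 nonzero rows, so rank(AP) = 3.

3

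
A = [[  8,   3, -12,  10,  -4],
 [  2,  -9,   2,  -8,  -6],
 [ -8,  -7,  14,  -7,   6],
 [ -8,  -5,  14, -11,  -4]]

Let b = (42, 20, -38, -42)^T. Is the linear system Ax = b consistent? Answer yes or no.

yes

Row reduce the augmented matrix [A | b].
R2 ← R2 − (1/4)·R1: [0, -39/4, 5, -21/2, -5, 19/2]
R3 ← R3 + R1: [0, -4, 2, 3, 2, 4]
R4 ← R4 + R1: [0, -2, 2, -1, -8, 0]
R3 ← R3 − (16/39)·R2: [0, 0, -2/39, 95/13, 158/39, 4/39]
R4 ← R4 − (8/39)·R2: [0, 0, 38/39, 15/13, -272/39, -76/39]
R4 ← R4 + (19)·R3: [0, 0, 0, 140, 70, 0]
The echelon form has 4 nonzero rows, and every pivot lies in the first 5 columns, so rank(A) = rank([A|b]) = 4.
The system is consistent.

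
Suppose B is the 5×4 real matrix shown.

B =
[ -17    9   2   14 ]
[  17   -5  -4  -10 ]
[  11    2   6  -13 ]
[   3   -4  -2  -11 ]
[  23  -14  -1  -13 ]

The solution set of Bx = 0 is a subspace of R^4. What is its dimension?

Row reduce to echelon form.
R2 ← R2 + R1: [0, 4, -2, 4]
R3 ← R3 + (11/17)·R1: [0, 133/17, 124/17, -67/17]
R4 ← R4 + (3/17)·R1: [0, -41/17, -28/17, -145/17]
R5 ← R5 + (23/17)·R1: [0, -31/17, 29/17, 101/17]
R3 ← R3 − (133/68)·R2: [0, 0, 381/34, -200/17]
R4 ← R4 + (41/68)·R2: [0, 0, -97/34, -104/17]
R5 ← R5 + (31/68)·R2: [0, 0, 27/34, 132/17]
R4 ← R4 + (97/381)·R3: [0, 0, 0, -3472/381]
R5 ← R5 − (9/127)·R3: [0, 0, 0, 1092/127]
R5 ← R5 + (117/124)·R4: [0, 0, 0, 0]
4 nonzero rows, so rank(B) = 4.
B has 4 columns; by rank–nullity, nullity = 4 − 4 = 0.

0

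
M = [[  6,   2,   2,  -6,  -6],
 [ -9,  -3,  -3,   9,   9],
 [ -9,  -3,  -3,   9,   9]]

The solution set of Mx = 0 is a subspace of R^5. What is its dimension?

4

Row reduce to echelon form.
R2 ← R2 + (3/2)·R1: [0, 0, 0, 0, 0]
R3 ← R3 + (3/2)·R1: [0, 0, 0, 0, 0]
1 nonzero row, so rank(M) = 1.
M has 5 columns; by rank–nullity, nullity = 5 − 1 = 4.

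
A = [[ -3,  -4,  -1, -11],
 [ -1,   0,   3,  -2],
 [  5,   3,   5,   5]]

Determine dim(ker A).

1

Row reduce to echelon form.
R2 ← R2 − (1/3)·R1: [0, 4/3, 10/3, 5/3]
R3 ← R3 + (5/3)·R1: [0, -11/3, 10/3, -40/3]
R3 ← R3 + (11/4)·R2: [0, 0, 25/2, -35/4]
3 nonzero rows, so rank(A) = 3.
A has 4 columns; by rank–nullity, nullity = 4 − 3 = 1.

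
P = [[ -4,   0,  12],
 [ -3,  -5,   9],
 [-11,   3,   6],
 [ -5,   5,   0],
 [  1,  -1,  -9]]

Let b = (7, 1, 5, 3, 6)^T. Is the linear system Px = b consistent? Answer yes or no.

no

Row reduce the augmented matrix [P | b].
R2 ← R2 − (3/4)·R1: [0, -5, 0, -17/4]
R3 ← R3 − (11/4)·R1: [0, 3, -27, -57/4]
R4 ← R4 − (5/4)·R1: [0, 5, -15, -23/4]
R5 ← R5 + (1/4)·R1: [0, -1, -6, 31/4]
R3 ← R3 + (3/5)·R2: [0, 0, -27, -84/5]
R4 ← R4 + R2: [0, 0, -15, -10]
R5 ← R5 − (1/5)·R2: [0, 0, -6, 43/5]
R4 ← R4 − (5/9)·R3: [0, 0, 0, -2/3]
R5 ← R5 − (2/9)·R3: [0, 0, 0, 37/3]
R5 ← R5 + (37/2)·R4: [0, 0, 0, 0]
The echelon form has 4 nonzero rows; the last pivot sits in the augmented column, so rank(P) = 3 but rank([P|b]) = 4.
Since the ranks differ, the system is inconsistent.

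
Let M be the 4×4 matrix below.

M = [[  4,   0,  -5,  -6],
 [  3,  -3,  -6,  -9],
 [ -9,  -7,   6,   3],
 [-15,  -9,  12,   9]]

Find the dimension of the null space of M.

Row reduce to echelon form.
R2 ← R2 − (3/4)·R1: [0, -3, -9/4, -9/2]
R3 ← R3 + (9/4)·R1: [0, -7, -21/4, -21/2]
R4 ← R4 + (15/4)·R1: [0, -9, -27/4, -27/2]
R3 ← R3 − (7/3)·R2: [0, 0, 0, 0]
R4 ← R4 − (3)·R2: [0, 0, 0, 0]
2 nonzero rows, so rank(M) = 2.
M has 4 columns; by rank–nullity, nullity = 4 − 2 = 2.

2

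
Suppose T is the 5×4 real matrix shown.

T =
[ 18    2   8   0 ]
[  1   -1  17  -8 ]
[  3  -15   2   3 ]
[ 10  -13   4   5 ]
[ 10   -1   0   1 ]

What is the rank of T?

Row reduce to echelon form.
R2 ← R2 − (1/18)·R1: [0, -10/9, 149/9, -8]
R3 ← R3 − (1/6)·R1: [0, -46/3, 2/3, 3]
R4 ← R4 − (5/9)·R1: [0, -127/9, -4/9, 5]
R5 ← R5 − (5/9)·R1: [0, -19/9, -40/9, 1]
R3 ← R3 − (69/5)·R2: [0, 0, -1139/5, 567/5]
R4 ← R4 − (127/10)·R2: [0, 0, -2107/10, 533/5]
R5 ← R5 − (19/10)·R2: [0, 0, -359/10, 81/5]
R4 ← R4 − (2107/2278)·R3: [0, 0, 0, 3901/2278]
R5 ← R5 − (359/2278)·R3: [0, 0, 0, -3807/2278]
R5 ← R5 + (81/83)·R4: [0, 0, 0, 0]
Echelon form has 4 nonzero rows, so rank(T) = 4.

4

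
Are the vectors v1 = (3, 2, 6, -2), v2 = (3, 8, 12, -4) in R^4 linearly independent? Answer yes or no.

Form the matrix with these vectors as rows and row reduce.
R2 ← R2 − R1: [0, 6, 6, -2]
2 nonzero rows, so the 2 vectors span a space of dimension 2.
Since 2 = 2, the vectors are linearly independent.

yes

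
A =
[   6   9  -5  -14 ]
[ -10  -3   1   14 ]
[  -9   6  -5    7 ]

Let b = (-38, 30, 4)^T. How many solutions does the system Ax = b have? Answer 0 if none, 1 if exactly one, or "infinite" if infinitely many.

infinite

Row reduce the augmented matrix [A | b].
R2 ← R2 + (5/3)·R1: [0, 12, -22/3, -28/3, -100/3]
R3 ← R3 + (3/2)·R1: [0, 39/2, -25/2, -14, -53]
R3 ← R3 − (13/8)·R2: [0, 0, -7/12, 7/6, 7/6]
The echelon form has 3 nonzero rows, and every pivot lies in the first 4 columns, so rank(A) = rank([A|b]) = 3.
The system is consistent.
rank = 3 < 4 unknowns, so there are infinitely many solutions.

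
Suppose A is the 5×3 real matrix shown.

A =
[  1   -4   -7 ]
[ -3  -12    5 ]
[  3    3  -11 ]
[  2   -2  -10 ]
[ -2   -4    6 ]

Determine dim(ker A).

Row reduce to echelon form.
R2 ← R2 + (3)·R1: [0, -24, -16]
R3 ← R3 − (3)·R1: [0, 15, 10]
R4 ← R4 − (2)·R1: [0, 6, 4]
R5 ← R5 + (2)·R1: [0, -12, -8]
R3 ← R3 + (5/8)·R2: [0, 0, 0]
R4 ← R4 + (1/4)·R2: [0, 0, 0]
R5 ← R5 − (1/2)·R2: [0, 0, 0]
2 nonzero rows, so rank(A) = 2.
A has 3 columns; by rank–nullity, nullity = 3 − 2 = 1.

1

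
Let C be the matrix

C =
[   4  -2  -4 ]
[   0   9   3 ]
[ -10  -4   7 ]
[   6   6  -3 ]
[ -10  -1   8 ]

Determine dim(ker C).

Row reduce to echelon form.
R3 ← R3 + (5/2)·R1: [0, -9, -3]
R4 ← R4 − (3/2)·R1: [0, 9, 3]
R5 ← R5 + (5/2)·R1: [0, -6, -2]
R3 ← R3 + R2: [0, 0, 0]
R4 ← R4 − R2: [0, 0, 0]
R5 ← R5 + (2/3)·R2: [0, 0, 0]
2 nonzero rows, so rank(C) = 2.
C has 3 columns; by rank–nullity, nullity = 3 − 2 = 1.

1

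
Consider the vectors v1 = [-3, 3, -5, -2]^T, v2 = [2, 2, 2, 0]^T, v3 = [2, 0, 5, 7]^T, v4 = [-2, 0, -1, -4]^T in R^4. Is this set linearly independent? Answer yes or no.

Form the matrix with these vectors as rows and row reduce.
R2 ← R2 + (2/3)·R1: [0, 4, -4/3, -4/3]
R3 ← R3 + (2/3)·R1: [0, 2, 5/3, 17/3]
R4 ← R4 − (2/3)·R1: [0, -2, 7/3, -8/3]
R3 ← R3 − (1/2)·R2: [0, 0, 7/3, 19/3]
R4 ← R4 + (1/2)·R2: [0, 0, 5/3, -10/3]
R4 ← R4 − (5/7)·R3: [0, 0, 0, -55/7]
4 nonzero rows, so the 4 vectors span a space of dimension 4.
Since 4 = 4, the vectors are linearly independent.

yes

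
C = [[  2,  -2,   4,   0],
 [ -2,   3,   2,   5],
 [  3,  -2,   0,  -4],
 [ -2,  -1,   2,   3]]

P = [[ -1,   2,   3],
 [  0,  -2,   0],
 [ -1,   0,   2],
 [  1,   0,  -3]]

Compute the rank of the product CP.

3

First compute CP:
[[ -6,   8,  14],
 [  5, -10, -17],
 [ -7,  10,  21],
 [  3,  -2, -11]]
Now row reduce the product.
R2 ← R2 + (5/6)·R1: [0, -10/3, -16/3]
R3 ← R3 − (7/6)·R1: [0, 2/3, 14/3]
R4 ← R4 + (1/2)·R1: [0, 2, -4]
R3 ← R3 + (1/5)·R2: [0, 0, 18/5]
R4 ← R4 + (3/5)·R2: [0, 0, -36/5]
R4 ← R4 + (2)·R3: [0, 0, 0]
3 nonzero rows, so rank(CP) = 3.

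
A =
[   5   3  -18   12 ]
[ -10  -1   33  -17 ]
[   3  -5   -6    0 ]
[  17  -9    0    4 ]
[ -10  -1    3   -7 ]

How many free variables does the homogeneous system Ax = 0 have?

Row reduce to echelon form.
R2 ← R2 + (2)·R1: [0, 5, -3, 7]
R3 ← R3 − (3/5)·R1: [0, -34/5, 24/5, -36/5]
R4 ← R4 − (17/5)·R1: [0, -96/5, 306/5, -184/5]
R5 ← R5 + (2)·R1: [0, 5, -33, 17]
R3 ← R3 + (34/25)·R2: [0, 0, 18/25, 58/25]
R4 ← R4 + (96/25)·R2: [0, 0, 1242/25, -248/25]
R5 ← R5 − R2: [0, 0, -30, 10]
R4 ← R4 − (69)·R3: [0, 0, 0, -170]
R5 ← R5 + (125/3)·R3: [0, 0, 0, 320/3]
R5 ← R5 + (32/51)·R4: [0, 0, 0, 0]
4 nonzero rows, so rank(A) = 4.
A has 4 columns; by rank–nullity, nullity = 4 − 4 = 0.

0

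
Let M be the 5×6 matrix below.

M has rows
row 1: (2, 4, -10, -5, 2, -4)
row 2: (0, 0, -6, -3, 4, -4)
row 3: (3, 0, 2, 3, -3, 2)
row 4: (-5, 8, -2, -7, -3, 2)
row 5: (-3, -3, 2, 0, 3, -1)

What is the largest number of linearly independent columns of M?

Row reduce to echelon form.
R3 ← R3 − (3/2)·R1: [0, -6, 17, 21/2, -6, 8]
R4 ← R4 + (5/2)·R1: [0, 18, -27, -39/2, 2, -8]
R5 ← R5 + (3/2)·R1: [0, 3, -13, -15/2, 6, -7]
Swap R2 ↔ R3
R4 ← R4 + (3)·R2: [0, 0, 24, 12, -16, 16]
R5 ← R5 + (1/2)·R2: [0, 0, -9/2, -9/4, 3, -3]
R4 ← R4 + (4)·R3: [0, 0, 0, 0, 0, 0]
R5 ← R5 − (3/4)·R3: [0, 0, 0, 0, 0, 0]
Echelon form has 3 nonzero rows, so rank(M) = 3.
The rank gives the maximum number of linearly independent columns: 3.

3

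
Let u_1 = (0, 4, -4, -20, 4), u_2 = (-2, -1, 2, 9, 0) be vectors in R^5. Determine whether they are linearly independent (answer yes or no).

yes

Form the matrix with these vectors as rows and row reduce.
Swap R1 ↔ R2
2 nonzero rows, so the 2 vectors span a space of dimension 2.
Since 2 = 2, the vectors are linearly independent.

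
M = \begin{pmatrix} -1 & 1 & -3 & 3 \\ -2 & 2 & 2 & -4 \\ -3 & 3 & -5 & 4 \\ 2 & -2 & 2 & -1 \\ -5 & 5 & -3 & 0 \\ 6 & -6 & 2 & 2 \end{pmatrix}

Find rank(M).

2

Row reduce to echelon form.
R2 ← R2 − (2)·R1: [0, 0, 8, -10]
R3 ← R3 − (3)·R1: [0, 0, 4, -5]
R4 ← R4 + (2)·R1: [0, 0, -4, 5]
R5 ← R5 − (5)·R1: [0, 0, 12, -15]
R6 ← R6 + (6)·R1: [0, 0, -16, 20]
R3 ← R3 − (1/2)·R2: [0, 0, 0, 0]
R4 ← R4 + (1/2)·R2: [0, 0, 0, 0]
R5 ← R5 − (3/2)·R2: [0, 0, 0, 0]
R6 ← R6 + (2)·R2: [0, 0, 0, 0]
Echelon form has 2 nonzero rows, so rank(M) = 2.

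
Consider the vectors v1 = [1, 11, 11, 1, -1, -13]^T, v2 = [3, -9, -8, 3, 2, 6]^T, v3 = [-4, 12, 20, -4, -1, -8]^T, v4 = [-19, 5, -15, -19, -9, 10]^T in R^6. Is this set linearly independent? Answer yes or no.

Form the matrix with these vectors as rows and row reduce.
R2 ← R2 − (3)·R1: [0, -42, -41, 0, 5, 45]
R3 ← R3 + (4)·R1: [0, 56, 64, 0, -5, -60]
R4 ← R4 + (19)·R1: [0, 214, 194, 0, -28, -237]
R3 ← R3 + (4/3)·R2: [0, 0, 28/3, 0, 5/3, 0]
R4 ← R4 + (107/21)·R2: [0, 0, -313/21, 0, -53/21, -54/7]
R4 ← R4 + (313/196)·R3: [0, 0, 0, 0, 27/196, -54/7]
4 nonzero rows, so the 4 vectors span a space of dimension 4.
Since 4 = 4, the vectors are linearly independent.

yes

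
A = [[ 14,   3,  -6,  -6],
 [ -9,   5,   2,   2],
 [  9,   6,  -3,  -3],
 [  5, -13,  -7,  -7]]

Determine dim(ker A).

Row reduce to echelon form.
R2 ← R2 + (9/14)·R1: [0, 97/14, -13/7, -13/7]
R3 ← R3 − (9/14)·R1: [0, 57/14, 6/7, 6/7]
R4 ← R4 − (5/14)·R1: [0, -197/14, -34/7, -34/7]
R3 ← R3 − (57/97)·R2: [0, 0, 189/97, 189/97]
R4 ← R4 + (197/97)·R2: [0, 0, -837/97, -837/97]
R4 ← R4 + (31/7)·R3: [0, 0, 0, 0]
3 nonzero rows, so rank(A) = 3.
A has 4 columns; by rank–nullity, nullity = 4 − 3 = 1.

1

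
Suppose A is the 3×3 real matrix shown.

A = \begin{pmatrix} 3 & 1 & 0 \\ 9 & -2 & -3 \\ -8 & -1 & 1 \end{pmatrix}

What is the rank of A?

Row reduce to echelon form.
R2 ← R2 − (3)·R1: [0, -5, -3]
R3 ← R3 + (8/3)·R1: [0, 5/3, 1]
R3 ← R3 + (1/3)·R2: [0, 0, 0]
Echelon form has 2 nonzero rows, so rank(A) = 2.

2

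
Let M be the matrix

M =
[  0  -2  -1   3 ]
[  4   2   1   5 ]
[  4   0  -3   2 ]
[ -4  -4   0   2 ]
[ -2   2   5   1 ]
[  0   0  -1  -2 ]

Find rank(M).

Row reduce to echelon form.
Swap R1 ↔ R2
R3 ← R3 − R1: [0, -2, -4, -3]
R4 ← R4 + R1: [0, -2, 1, 7]
R5 ← R5 + (1/2)·R1: [0, 3, 11/2, 7/2]
R3 ← R3 − R2: [0, 0, -3, -6]
R4 ← R4 − R2: [0, 0, 2, 4]
R5 ← R5 + (3/2)·R2: [0, 0, 4, 8]
R4 ← R4 + (2/3)·R3: [0, 0, 0, 0]
R5 ← R5 + (4/3)·R3: [0, 0, 0, 0]
R6 ← R6 − (1/3)·R3: [0, 0, 0, 0]
Echelon form has 3 nonzero rows, so rank(M) = 3.

3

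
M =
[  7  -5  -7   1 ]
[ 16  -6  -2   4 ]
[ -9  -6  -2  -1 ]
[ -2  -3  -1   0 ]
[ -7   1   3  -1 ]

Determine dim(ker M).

Row reduce to echelon form.
R2 ← R2 − (16/7)·R1: [0, 38/7, 14, 12/7]
R3 ← R3 + (9/7)·R1: [0, -87/7, -11, 2/7]
R4 ← R4 + (2/7)·R1: [0, -31/7, -3, 2/7]
R5 ← R5 + R1: [0, -4, -4, 0]
R3 ← R3 + (87/38)·R2: [0, 0, 400/19, 80/19]
R4 ← R4 + (31/38)·R2: [0, 0, 160/19, 32/19]
R5 ← R5 + (14/19)·R2: [0, 0, 120/19, 24/19]
R4 ← R4 − (2/5)·R3: [0, 0, 0, 0]
R5 ← R5 − (3/10)·R3: [0, 0, 0, 0]
3 nonzero rows, so rank(M) = 3.
M has 4 columns; by rank–nullity, nullity = 4 − 3 = 1.

1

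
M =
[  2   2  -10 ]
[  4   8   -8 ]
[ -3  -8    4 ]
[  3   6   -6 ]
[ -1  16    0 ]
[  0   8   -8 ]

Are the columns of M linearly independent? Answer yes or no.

Row reduce M to echelon form.
R2 ← R2 − (2)·R1: [0, 4, 12]
R3 ← R3 + (3/2)·R1: [0, -5, -11]
R4 ← R4 − (3/2)·R1: [0, 3, 9]
R5 ← R5 + (1/2)·R1: [0, 17, -5]
R3 ← R3 + (5/4)·R2: [0, 0, 4]
R4 ← R4 − (3/4)·R2: [0, 0, 0]
R5 ← R5 − (17/4)·R2: [0, 0, -56]
R6 ← R6 − (2)·R2: [0, 0, -32]
R5 ← R5 + (14)·R3: [0, 0, 0]
R6 ← R6 + (8)·R3: [0, 0, 0]
3 pivots among 3 columns.
Every column is a pivot column, so the columns are linearly independent.

yes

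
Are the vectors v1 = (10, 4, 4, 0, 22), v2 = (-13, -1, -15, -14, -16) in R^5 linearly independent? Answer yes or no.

yes

Form the matrix with these vectors as rows and row reduce.
R2 ← R2 + (13/10)·R1: [0, 21/5, -49/5, -14, 63/5]
2 nonzero rows, so the 2 vectors span a space of dimension 2.
Since 2 = 2, the vectors are linearly independent.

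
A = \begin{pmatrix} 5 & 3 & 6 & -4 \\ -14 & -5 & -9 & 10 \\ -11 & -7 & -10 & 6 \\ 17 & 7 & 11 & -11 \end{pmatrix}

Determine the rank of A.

Row reduce to echelon form.
R2 ← R2 + (14/5)·R1: [0, 17/5, 39/5, -6/5]
R3 ← R3 + (11/5)·R1: [0, -2/5, 16/5, -14/5]
R4 ← R4 − (17/5)·R1: [0, -16/5, -47/5, 13/5]
R3 ← R3 + (2/17)·R2: [0, 0, 70/17, -50/17]
R4 ← R4 + (16/17)·R2: [0, 0, -35/17, 25/17]
R4 ← R4 + (1/2)·R3: [0, 0, 0, 0]
Echelon form has 3 nonzero rows, so rank(A) = 3.

3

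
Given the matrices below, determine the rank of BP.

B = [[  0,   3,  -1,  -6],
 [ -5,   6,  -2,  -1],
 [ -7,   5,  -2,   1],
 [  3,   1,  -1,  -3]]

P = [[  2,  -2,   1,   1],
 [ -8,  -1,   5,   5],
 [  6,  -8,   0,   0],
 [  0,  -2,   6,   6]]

First compute BP:
[[-30,  17, -21, -21],
 [-70,  22,  19,  19],
 [-66,  23,  24,  24],
 [ -8,   7, -10, -10]]
Now row reduce the product.
R2 ← R2 − (7/3)·R1: [0, -53/3, 68, 68]
R3 ← R3 − (11/5)·R1: [0, -72/5, 351/5, 351/5]
R4 ← R4 − (4/15)·R1: [0, 37/15, -22/5, -22/5]
R3 ← R3 − (216/265)·R2: [0, 0, 783/53, 783/53]
R4 ← R4 + (37/265)·R2: [0, 0, 270/53, 270/53]
R4 ← R4 − (10/29)·R3: [0, 0, 0, 0]
3 nonzero rows, so rank(BP) = 3.

3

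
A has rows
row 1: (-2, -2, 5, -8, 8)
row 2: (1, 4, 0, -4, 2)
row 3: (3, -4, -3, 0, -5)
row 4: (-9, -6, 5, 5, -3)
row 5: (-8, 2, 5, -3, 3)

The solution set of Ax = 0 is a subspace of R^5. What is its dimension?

0

Row reduce to echelon form.
R2 ← R2 + (1/2)·R1: [0, 3, 5/2, -8, 6]
R3 ← R3 + (3/2)·R1: [0, -7, 9/2, -12, 7]
R4 ← R4 − (9/2)·R1: [0, 3, -35/2, 41, -39]
R5 ← R5 − (4)·R1: [0, 10, -15, 29, -29]
R3 ← R3 + (7/3)·R2: [0, 0, 31/3, -92/3, 21]
R4 ← R4 − R2: [0, 0, -20, 49, -45]
R5 ← R5 − (10/3)·R2: [0, 0, -70/3, 167/3, -49]
R4 ← R4 + (60/31)·R3: [0, 0, 0, -321/31, -135/31]
R5 ← R5 + (70/31)·R3: [0, 0, 0, -421/31, -49/31]
R5 ← R5 − (421/321)·R4: [0, 0, 0, 0, 442/107]
5 nonzero rows, so rank(A) = 5.
A has 5 columns; by rank–nullity, nullity = 5 − 5 = 0.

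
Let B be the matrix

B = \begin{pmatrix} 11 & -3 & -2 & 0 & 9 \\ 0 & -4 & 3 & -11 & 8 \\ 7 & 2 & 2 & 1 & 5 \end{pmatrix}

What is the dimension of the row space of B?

3

Row reduce to echelon form.
R3 ← R3 − (7/11)·R1: [0, 43/11, 36/11, 1, -8/11]
R3 ← R3 + (43/44)·R2: [0, 0, 273/44, -39/4, 78/11]
Echelon form has 3 nonzero rows, so rank(B) = 3.
The row space has dimension equal to the rank: 3.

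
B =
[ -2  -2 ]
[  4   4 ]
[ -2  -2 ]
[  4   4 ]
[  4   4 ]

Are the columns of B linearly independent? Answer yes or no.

no

Row reduce B to echelon form.
R2 ← R2 + (2)·R1: [0, 0]
R3 ← R3 − R1: [0, 0]
R4 ← R4 + (2)·R1: [0, 0]
R5 ← R5 + (2)·R1: [0, 0]
1 pivot among 2 columns.
Only 1 < 2 pivot columns, so the columns are linearly dependent.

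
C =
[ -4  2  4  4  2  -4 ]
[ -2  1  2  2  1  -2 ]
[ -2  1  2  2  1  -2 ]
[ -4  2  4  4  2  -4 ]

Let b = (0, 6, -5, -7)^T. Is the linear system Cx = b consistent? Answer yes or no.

Row reduce the augmented matrix [C | b].
R2 ← R2 − (1/2)·R1: [0, 0, 0, 0, 0, 0, 6]
R3 ← R3 − (1/2)·R1: [0, 0, 0, 0, 0, 0, -5]
R4 ← R4 − R1: [0, 0, 0, 0, 0, 0, -7]
R3 ← R3 + (5/6)·R2: [0, 0, 0, 0, 0, 0, 0]
R4 ← R4 + (7/6)·R2: [0, 0, 0, 0, 0, 0, 0]
The echelon form has 2 nonzero rows; the last pivot sits in the augmented column, so rank(C) = 1 but rank([C|b]) = 2.
Since the ranks differ, the system is inconsistent.

no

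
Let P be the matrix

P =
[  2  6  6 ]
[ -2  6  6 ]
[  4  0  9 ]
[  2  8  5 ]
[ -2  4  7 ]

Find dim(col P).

3

Row reduce to echelon form.
R2 ← R2 + R1: [0, 12, 12]
R3 ← R3 − (2)·R1: [0, -12, -3]
R4 ← R4 − R1: [0, 2, -1]
R5 ← R5 + R1: [0, 10, 13]
R3 ← R3 + R2: [0, 0, 9]
R4 ← R4 − (1/6)·R2: [0, 0, -3]
R5 ← R5 − (5/6)·R2: [0, 0, 3]
R4 ← R4 + (1/3)·R3: [0, 0, 0]
R5 ← R5 − (1/3)·R3: [0, 0, 0]
Echelon form has 3 nonzero rows, so rank(P) = 3.
The column space has dimension equal to the rank: 3.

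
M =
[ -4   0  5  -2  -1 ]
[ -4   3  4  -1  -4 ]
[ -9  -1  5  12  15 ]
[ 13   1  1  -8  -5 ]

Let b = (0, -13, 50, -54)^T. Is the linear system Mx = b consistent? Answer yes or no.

Row reduce the augmented matrix [M | b].
R2 ← R2 − R1: [0, 3, -1, 1, -3, -13]
R3 ← R3 − (9/4)·R1: [0, -1, -25/4, 33/2, 69/4, 50]
R4 ← R4 + (13/4)·R1: [0, 1, 69/4, -29/2, -33/4, -54]
R3 ← R3 + (1/3)·R2: [0, 0, -79/12, 101/6, 65/4, 137/3]
R4 ← R4 − (1/3)·R2: [0, 0, 211/12, -89/6, -29/4, -149/3]
R4 ← R4 + (211/79)·R3: [0, 0, 0, 2380/79, 2856/79, 5712/79]
The echelon form has 4 nonzero rows, and every pivot lies in the first 5 columns, so rank(M) = rank([M|b]) = 4.
The system is consistent.

yes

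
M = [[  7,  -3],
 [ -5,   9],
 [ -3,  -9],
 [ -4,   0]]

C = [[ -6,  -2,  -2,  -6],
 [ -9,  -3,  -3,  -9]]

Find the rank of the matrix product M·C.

1

First compute MC:
[[-15,  -5,  -5, -15],
 [-51, -17, -17, -51],
 [ 99,  33,  33,  99],
 [ 24,   8,   8,  24]]
Now row reduce the product.
R2 ← R2 − (17/5)·R1: [0, 0, 0, 0]
R3 ← R3 + (33/5)·R1: [0, 0, 0, 0]
R4 ← R4 + (8/5)·R1: [0, 0, 0, 0]
1 nonzero row, so rank(MC) = 1.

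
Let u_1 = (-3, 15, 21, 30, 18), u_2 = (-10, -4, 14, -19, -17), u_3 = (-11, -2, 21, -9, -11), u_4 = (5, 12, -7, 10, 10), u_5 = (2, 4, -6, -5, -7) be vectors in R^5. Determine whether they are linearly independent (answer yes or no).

Form the matrix with these vectors as rows and row reduce.
R2 ← R2 − (10/3)·R1: [0, -54, -56, -119, -77]
R3 ← R3 − (11/3)·R1: [0, -57, -56, -119, -77]
R4 ← R4 + (5/3)·R1: [0, 37, 28, 60, 40]
R5 ← R5 + (2/3)·R1: [0, 14, 8, 15, 5]
R3 ← R3 − (19/18)·R2: [0, 0, 28/9, 119/18, 77/18]
R4 ← R4 + (37/54)·R2: [0, 0, -280/27, -1163/54, -689/54]
R5 ← R5 + (7/27)·R2: [0, 0, -176/27, -428/27, -404/27]
R4 ← R4 + (10/3)·R3: [0, 0, 0, 1/2, 3/2]
R5 ← R5 + (44/21)·R3: [0, 0, 0, -2, -6]
R5 ← R5 + (4)·R4: [0, 0, 0, 0, 0]
4 nonzero rows, so the 5 vectors span a space of dimension 4.
Since 4 < 5, the vectors are linearly dependent.

no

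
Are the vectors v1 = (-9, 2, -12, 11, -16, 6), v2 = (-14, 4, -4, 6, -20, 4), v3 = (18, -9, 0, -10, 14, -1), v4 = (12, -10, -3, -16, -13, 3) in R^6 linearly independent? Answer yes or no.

yes

Form the matrix with these vectors as rows and row reduce.
R2 ← R2 − (14/9)·R1: [0, 8/9, 44/3, -100/9, 44/9, -16/3]
R3 ← R3 + (2)·R1: [0, -5, -24, 12, -18, 11]
R4 ← R4 + (4/3)·R1: [0, -22/3, -19, -4/3, -103/3, 11]
R3 ← R3 + (45/8)·R2: [0, 0, 117/2, -101/2, 19/2, -19]
R4 ← R4 + (33/4)·R2: [0, 0, 102, -93, 6, -33]
R4 ← R4 − (68/39)·R3: [0, 0, 0, -193/39, -412/39, 5/39]
4 nonzero rows, so the 4 vectors span a space of dimension 4.
Since 4 = 4, the vectors are linearly independent.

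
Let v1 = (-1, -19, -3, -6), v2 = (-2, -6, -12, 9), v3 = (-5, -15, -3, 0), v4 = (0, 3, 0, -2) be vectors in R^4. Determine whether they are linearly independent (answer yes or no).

Form the matrix with these vectors as rows and row reduce.
R2 ← R2 − (2)·R1: [0, 32, -6, 21]
R3 ← R3 − (5)·R1: [0, 80, 12, 30]
R3 ← R3 − (5/2)·R2: [0, 0, 27, -45/2]
R4 ← R4 − (3/32)·R2: [0, 0, 9/16, -127/32]
R4 ← R4 − (1/48)·R3: [0, 0, 0, -7/2]
4 nonzero rows, so the 4 vectors span a space of dimension 4.
Since 4 = 4, the vectors are linearly independent.

yes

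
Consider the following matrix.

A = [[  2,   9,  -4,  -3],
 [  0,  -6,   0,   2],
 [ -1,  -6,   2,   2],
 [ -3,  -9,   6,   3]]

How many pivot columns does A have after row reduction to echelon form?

Row reduce to echelon form.
R3 ← R3 + (1/2)·R1: [0, -3/2, 0, 1/2]
R4 ← R4 + (3/2)·R1: [0, 9/2, 0, -3/2]
R3 ← R3 − (1/4)·R2: [0, 0, 0, 0]
R4 ← R4 + (3/4)·R2: [0, 0, 0, 0]
Echelon form has 2 nonzero rows, so rank(A) = 2.
Each nonzero row contributes one pivot column: 2 pivot columns.

2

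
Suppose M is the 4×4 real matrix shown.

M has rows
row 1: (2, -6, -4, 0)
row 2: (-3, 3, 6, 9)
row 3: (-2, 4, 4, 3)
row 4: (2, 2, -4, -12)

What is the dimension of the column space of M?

2

Row reduce to echelon form.
R2 ← R2 + (3/2)·R1: [0, -6, 0, 9]
R3 ← R3 + R1: [0, -2, 0, 3]
R4 ← R4 − R1: [0, 8, 0, -12]
R3 ← R3 − (1/3)·R2: [0, 0, 0, 0]
R4 ← R4 + (4/3)·R2: [0, 0, 0, 0]
Echelon form has 2 nonzero rows, so rank(M) = 2.
The column space has dimension equal to the rank: 2.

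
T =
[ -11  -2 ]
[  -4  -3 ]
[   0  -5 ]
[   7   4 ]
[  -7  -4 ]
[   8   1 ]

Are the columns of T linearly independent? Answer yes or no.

yes

Row reduce T to echelon form.
R2 ← R2 − (4/11)·R1: [0, -25/11]
R4 ← R4 + (7/11)·R1: [0, 30/11]
R5 ← R5 − (7/11)·R1: [0, -30/11]
R6 ← R6 + (8/11)·R1: [0, -5/11]
R3 ← R3 − (11/5)·R2: [0, 0]
R4 ← R4 + (6/5)·R2: [0, 0]
R5 ← R5 − (6/5)·R2: [0, 0]
R6 ← R6 − (1/5)·R2: [0, 0]
2 pivots among 2 columns.
Every column is a pivot column, so the columns are linearly independent.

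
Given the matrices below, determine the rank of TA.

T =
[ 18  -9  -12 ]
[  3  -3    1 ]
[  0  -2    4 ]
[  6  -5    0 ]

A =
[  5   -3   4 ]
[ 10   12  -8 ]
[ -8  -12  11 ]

First compute TA:
[[ 96, -18,  12],
 [-23, -57,  47],
 [-52, -72,  60],
 [-20, -78,  64]]
Now row reduce the product.
R2 ← R2 + (23/96)·R1: [0, -981/16, 399/8]
R3 ← R3 + (13/24)·R1: [0, -327/4, 133/2]
R4 ← R4 + (5/24)·R1: [0, -327/4, 133/2]
R3 ← R3 − (4/3)·R2: [0, 0, 0]
R4 ← R4 − (4/3)·R2: [0, 0, 0]
2 nonzero rows, so rank(TA) = 2.

2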